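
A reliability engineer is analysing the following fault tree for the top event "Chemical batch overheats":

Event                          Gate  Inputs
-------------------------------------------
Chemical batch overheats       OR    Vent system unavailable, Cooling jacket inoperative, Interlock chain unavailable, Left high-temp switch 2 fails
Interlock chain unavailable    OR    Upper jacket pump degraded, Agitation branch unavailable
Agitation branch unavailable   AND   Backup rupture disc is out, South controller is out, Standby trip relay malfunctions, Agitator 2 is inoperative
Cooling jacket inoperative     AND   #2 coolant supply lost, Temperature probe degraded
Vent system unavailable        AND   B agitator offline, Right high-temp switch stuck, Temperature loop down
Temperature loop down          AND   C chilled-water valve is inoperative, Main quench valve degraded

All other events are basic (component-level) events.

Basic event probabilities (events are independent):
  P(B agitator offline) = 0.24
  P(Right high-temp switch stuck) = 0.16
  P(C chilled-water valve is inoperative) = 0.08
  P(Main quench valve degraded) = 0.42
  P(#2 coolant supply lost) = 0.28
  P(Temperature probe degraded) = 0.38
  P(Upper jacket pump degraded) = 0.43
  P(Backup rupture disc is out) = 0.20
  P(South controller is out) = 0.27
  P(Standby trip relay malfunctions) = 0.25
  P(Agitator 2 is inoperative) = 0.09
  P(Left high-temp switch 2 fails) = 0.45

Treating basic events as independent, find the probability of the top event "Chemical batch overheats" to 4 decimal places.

P(Temperature loop down) [AND] = 0.08 × 0.42 = 0.033600
P(Vent system unavailable) [AND] = 0.24 × 0.16 × 0.033600 = 0.001290
P(Cooling jacket inoperative) [AND] = 0.28 × 0.38 = 0.106400
P(Agitation branch unavailable) [AND] = 0.20 × 0.27 × 0.25 × 0.09 = 0.001215
P(Interlock chain unavailable) [OR] = 1 − (1−0.43) × (1−0.001215) = 0.430693
P(Chemical batch overheats) [OR] = 1 − (1−0.001290) × (1−0.106400) × (1−0.430693) × (1−0.45) = 0.720558
Rounded to 4 decimal places: P(Chemical batch overheats) ≈ 0.7206.

0.7206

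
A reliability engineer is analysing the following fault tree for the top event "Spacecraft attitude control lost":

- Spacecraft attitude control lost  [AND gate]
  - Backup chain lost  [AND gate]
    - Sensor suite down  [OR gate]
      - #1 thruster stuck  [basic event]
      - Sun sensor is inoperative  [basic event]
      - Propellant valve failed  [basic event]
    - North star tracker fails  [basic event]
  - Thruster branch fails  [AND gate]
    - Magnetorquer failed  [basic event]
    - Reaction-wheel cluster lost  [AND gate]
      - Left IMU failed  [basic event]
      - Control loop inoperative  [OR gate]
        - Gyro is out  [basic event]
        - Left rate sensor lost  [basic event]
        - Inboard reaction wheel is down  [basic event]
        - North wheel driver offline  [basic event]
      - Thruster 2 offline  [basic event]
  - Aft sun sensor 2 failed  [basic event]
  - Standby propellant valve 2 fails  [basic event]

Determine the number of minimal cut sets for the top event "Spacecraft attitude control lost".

Sensor suite down [OR]: union of children's cut sets → 3 cut set(s).
Backup chain lost [AND]: one cut set from each child combined → 3 × 1 = 3 cut set(s).
Control loop inoperative [OR]: union of children's cut sets → 4 cut set(s).
Reaction-wheel cluster lost [AND]: one cut set from each child combined → 1 × 4 × 1 = 4 cut set(s).
Thruster branch fails [AND]: one cut set from each child combined → 1 × 4 = 4 cut set(s).
Spacecraft attitude control lost [AND]: one cut set from each child combined → 3 × 4 × 1 × 1 = 12 cut set(s).

12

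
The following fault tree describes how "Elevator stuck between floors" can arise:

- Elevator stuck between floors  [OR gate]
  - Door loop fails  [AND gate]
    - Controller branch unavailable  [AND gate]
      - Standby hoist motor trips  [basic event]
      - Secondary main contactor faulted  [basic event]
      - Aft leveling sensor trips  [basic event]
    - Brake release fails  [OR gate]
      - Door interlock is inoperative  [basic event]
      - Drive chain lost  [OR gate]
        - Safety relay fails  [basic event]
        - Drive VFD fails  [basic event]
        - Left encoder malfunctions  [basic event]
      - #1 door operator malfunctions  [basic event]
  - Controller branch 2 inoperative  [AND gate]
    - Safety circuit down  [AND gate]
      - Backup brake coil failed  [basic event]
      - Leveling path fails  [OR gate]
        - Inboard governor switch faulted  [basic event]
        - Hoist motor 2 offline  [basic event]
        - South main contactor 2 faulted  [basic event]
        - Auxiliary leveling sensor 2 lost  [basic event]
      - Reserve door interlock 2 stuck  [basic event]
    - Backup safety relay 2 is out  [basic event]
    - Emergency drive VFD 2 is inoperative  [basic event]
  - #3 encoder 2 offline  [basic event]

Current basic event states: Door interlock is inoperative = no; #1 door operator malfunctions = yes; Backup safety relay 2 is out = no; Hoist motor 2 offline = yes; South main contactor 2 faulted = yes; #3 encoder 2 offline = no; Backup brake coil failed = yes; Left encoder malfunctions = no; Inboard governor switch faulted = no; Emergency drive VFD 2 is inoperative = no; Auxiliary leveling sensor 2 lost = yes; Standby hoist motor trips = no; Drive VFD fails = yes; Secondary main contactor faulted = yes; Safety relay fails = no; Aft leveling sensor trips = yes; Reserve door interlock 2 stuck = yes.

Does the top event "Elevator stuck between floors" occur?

Controller branch unavailable [AND]: Standby hoist motor trips=not, Secondary main contactor faulted=occurs, Aft leveling sensor trips=occurs → not all inputs occur → does not occur.
Drive chain lost [OR]: Safety relay fails=not, Drive VFD fails=occurs, Left encoder malfunctions=not → at least one input occurs → occurs.
Brake release fails [OR]: Door interlock is inoperative=not, Drive chain lost=occurs, #1 door operator malfunctions=occurs → at least one input occurs → occurs.
Door loop fails [AND]: Controller branch unavailable=not, Brake release fails=occurs → not all inputs occur → does not occur.
Leveling path fails [OR]: Inboard governor switch faulted=not, Hoist motor 2 offline=occurs, South main contactor 2 faulted=occurs, Auxiliary leveling sensor 2 lost=occurs → at least one input occurs → occurs.
Safety circuit down [AND]: Backup brake coil failed=occurs, Leveling path fails=occurs, Reserve door interlock 2 stuck=occurs → all inputs occur → occurs.
Controller branch 2 inoperative [AND]: Safety circuit down=occurs, Backup safety relay 2 is out=not, Emergency drive VFD 2 is inoperative=not → not all inputs occur → does not occur.
Elevator stuck between floors [OR]: Door loop fails=not, Controller branch 2 inoperative=not, #3 encoder 2 offline=not → no input occurs → does not occur.

No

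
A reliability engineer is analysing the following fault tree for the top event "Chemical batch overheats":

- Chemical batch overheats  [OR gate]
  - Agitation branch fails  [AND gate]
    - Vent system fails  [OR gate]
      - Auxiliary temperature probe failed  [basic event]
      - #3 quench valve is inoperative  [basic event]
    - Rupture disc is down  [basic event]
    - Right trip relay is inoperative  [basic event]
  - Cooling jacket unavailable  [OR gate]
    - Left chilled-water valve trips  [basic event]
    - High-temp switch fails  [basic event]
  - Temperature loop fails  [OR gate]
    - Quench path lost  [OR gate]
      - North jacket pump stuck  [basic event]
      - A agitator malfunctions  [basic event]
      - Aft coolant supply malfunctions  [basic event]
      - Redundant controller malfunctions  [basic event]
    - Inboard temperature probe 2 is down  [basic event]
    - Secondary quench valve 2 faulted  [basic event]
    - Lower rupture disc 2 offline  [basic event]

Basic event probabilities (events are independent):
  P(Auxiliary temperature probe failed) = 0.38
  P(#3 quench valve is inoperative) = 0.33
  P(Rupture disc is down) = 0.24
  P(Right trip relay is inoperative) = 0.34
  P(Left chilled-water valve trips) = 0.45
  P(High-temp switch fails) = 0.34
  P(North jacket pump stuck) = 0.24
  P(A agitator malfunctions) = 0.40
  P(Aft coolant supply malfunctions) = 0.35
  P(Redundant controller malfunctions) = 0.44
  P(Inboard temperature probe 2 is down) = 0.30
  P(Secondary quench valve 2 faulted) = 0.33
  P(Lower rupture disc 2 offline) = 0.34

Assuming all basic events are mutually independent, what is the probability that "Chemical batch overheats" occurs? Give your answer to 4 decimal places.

P(Vent system fails) [OR] = 1 − (1−0.38) × (1−0.33) = 0.584600
P(Agitation branch fails) [AND] = 0.584600 × 0.24 × 0.34 = 0.047703
P(Cooling jacket unavailable) [OR] = 1 − (1−0.45) × (1−0.34) = 0.637000
P(Quench path lost) [OR] = 1 − (1−0.24) × (1−0.40) × (1−0.35) × (1−0.44) = 0.834016
P(Temperature loop fails) [OR] = 1 − (1−0.834016) × (1−0.30) × (1−0.33) × (1−0.34) = 0.948621
P(Chemical batch overheats) [OR] = 1 − (1−0.047703) × (1−0.637000) × (1−0.948621) = 0.982239
Rounded to 4 decimal places: P(Chemical batch overheats) ≈ 0.9822.

0.9822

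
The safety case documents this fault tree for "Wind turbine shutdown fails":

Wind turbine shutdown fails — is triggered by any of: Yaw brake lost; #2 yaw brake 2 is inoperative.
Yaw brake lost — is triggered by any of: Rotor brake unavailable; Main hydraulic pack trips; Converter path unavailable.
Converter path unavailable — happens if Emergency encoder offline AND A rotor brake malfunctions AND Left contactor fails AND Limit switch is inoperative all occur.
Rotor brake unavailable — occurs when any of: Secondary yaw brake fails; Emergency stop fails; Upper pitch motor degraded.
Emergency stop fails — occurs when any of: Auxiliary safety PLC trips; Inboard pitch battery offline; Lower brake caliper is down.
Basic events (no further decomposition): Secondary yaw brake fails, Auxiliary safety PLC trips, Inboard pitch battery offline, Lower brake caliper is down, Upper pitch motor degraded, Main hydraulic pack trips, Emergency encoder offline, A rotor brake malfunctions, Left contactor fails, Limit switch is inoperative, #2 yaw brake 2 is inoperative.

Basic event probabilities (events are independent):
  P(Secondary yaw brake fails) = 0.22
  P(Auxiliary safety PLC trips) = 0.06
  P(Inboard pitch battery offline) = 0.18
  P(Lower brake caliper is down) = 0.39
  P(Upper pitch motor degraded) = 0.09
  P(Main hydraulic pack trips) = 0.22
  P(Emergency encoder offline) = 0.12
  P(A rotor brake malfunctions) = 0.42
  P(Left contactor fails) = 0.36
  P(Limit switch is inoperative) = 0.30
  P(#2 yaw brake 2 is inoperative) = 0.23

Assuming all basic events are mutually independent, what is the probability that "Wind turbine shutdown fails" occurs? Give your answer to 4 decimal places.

0.8006

P(Emergency stop fails) [OR] = 1 − (1−0.06) × (1−0.18) × (1−0.39) = 0.529812
P(Rotor brake unavailable) [OR] = 1 − (1−0.22) × (1−0.529812) × (1−0.09) = 0.666261
P(Converter path unavailable) [AND] = 0.12 × 0.42 × 0.36 × 0.30 = 0.005443
P(Yaw brake lost) [OR] = 1 − (1−0.666261) × (1−0.22) × (1−0.005443) = 0.741100
P(Wind turbine shutdown fails) [OR] = 1 − (1−0.741100) × (1−0.23) = 0.800647
Rounded to 4 decimal places: P(Wind turbine shutdown fails) ≈ 0.8006.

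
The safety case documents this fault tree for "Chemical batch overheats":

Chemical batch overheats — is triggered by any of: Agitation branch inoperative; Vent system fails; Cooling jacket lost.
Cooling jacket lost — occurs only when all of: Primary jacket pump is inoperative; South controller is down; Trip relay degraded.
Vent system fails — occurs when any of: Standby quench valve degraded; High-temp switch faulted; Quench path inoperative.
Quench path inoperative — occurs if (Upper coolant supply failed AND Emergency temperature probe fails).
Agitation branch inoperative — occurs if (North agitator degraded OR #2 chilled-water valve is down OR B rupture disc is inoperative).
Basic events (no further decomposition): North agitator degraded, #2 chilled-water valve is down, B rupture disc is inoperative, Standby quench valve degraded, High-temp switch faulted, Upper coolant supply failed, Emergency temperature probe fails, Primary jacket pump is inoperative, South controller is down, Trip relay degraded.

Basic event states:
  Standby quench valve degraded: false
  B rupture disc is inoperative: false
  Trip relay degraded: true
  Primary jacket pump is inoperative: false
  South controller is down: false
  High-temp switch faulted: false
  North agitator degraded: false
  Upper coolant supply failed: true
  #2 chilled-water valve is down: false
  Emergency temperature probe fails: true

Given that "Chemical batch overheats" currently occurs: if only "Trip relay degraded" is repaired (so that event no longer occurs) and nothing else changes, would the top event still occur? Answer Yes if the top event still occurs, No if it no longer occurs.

Yes

Counterfactual: set "Trip relay degraded" to not occurred.
Agitation branch inoperative [OR]: North agitator degraded=not, #2 chilled-water valve is down=not, B rupture disc is inoperative=not → no input occurs → does not occur.
Quench path inoperative [AND]: Upper coolant supply failed=occurs, Emergency temperature probe fails=occurs → all inputs occur → occurs.
Vent system fails [OR]: Standby quench valve degraded=not, High-temp switch faulted=not, Quench path inoperative=occurs → at least one input occurs → occurs.
Cooling jacket lost [AND]: Primary jacket pump is inoperative=not, South controller is down=not, Trip relay degraded=not → not all inputs occur → does not occur.
Chemical batch overheats [OR]: Agitation branch inoperative=not, Vent system fails=occurs, Cooling jacket lost=not → at least one input occurs → occurs.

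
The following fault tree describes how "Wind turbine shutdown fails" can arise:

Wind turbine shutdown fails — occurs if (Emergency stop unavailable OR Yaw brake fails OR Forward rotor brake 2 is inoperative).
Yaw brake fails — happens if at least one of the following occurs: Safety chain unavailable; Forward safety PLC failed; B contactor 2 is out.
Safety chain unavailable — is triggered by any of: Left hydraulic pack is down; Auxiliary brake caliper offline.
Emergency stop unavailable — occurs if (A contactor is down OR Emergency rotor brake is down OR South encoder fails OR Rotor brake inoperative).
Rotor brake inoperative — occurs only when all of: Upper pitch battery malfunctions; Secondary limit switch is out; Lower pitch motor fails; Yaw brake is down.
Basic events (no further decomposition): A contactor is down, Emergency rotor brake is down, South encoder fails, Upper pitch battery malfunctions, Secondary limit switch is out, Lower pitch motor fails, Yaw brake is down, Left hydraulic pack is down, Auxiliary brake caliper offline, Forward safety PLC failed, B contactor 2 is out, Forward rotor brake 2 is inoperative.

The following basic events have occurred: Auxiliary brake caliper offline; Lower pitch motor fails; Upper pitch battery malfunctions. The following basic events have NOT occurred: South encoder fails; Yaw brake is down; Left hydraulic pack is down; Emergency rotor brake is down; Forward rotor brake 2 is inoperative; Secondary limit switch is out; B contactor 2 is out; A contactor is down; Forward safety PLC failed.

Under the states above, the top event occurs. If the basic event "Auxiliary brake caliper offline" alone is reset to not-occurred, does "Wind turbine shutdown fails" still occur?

Counterfactual: set "Auxiliary brake caliper offline" to not occurred.
Rotor brake inoperative [AND]: Upper pitch battery malfunctions=occurs, Secondary limit switch is out=not, Lower pitch motor fails=occurs, Yaw brake is down=not → not all inputs occur → does not occur.
Emergency stop unavailable [OR]: A contactor is down=not, Emergency rotor brake is down=not, South encoder fails=not, Rotor brake inoperative=not → no input occurs → does not occur.
Safety chain unavailable [OR]: Left hydraulic pack is down=not, Auxiliary brake caliper offline=not → no input occurs → does not occur.
Yaw brake fails [OR]: Safety chain unavailable=not, Forward safety PLC failed=not, B contactor 2 is out=not → no input occurs → does not occur.
Wind turbine shutdown fails [OR]: Emergency stop unavailable=not, Yaw brake fails=not, Forward rotor brake 2 is inoperative=not → no input occurs → does not occur.

No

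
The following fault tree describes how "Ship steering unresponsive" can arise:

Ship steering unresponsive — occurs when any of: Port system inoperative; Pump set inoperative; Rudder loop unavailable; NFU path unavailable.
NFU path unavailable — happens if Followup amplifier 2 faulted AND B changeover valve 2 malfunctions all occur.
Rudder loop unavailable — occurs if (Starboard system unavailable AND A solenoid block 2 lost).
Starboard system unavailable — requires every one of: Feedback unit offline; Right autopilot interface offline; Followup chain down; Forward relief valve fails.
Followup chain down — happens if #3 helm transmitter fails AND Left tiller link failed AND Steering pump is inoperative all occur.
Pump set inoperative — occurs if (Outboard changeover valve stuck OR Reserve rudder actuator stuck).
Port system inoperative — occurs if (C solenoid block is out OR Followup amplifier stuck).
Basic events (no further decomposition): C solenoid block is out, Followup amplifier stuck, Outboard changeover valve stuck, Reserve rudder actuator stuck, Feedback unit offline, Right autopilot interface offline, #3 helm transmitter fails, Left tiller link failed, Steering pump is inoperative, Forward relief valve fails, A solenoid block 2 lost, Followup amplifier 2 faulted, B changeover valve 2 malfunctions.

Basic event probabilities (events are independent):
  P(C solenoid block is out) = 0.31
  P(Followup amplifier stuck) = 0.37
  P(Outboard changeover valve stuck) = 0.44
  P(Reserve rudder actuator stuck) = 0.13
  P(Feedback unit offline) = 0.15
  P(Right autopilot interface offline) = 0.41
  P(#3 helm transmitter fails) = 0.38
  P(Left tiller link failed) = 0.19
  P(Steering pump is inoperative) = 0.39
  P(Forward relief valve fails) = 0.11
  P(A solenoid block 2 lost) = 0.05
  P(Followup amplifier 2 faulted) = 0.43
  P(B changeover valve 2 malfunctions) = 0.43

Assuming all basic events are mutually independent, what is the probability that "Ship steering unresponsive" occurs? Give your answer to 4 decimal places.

P(Port system inoperative) [OR] = 1 − (1−0.31) × (1−0.37) = 0.565300
P(Pump set inoperative) [OR] = 1 − (1−0.44) × (1−0.13) = 0.512800
P(Followup chain down) [AND] = 0.38 × 0.19 × 0.39 = 0.028158
P(Starboard system unavailable) [AND] = 0.15 × 0.41 × 0.028158 × 0.11 = 0.000190
P(Rudder loop unavailable) [AND] = 0.000190 × 0.05 = 0.000010
P(NFU path unavailable) [AND] = 0.43 × 0.43 = 0.184900
P(Ship steering unresponsive) [OR] = 1 − (1−0.565300) × (1−0.512800) × (1−0.000010) × (1−0.184900) = 0.827375
Rounded to 4 decimal places: P(Ship steering unresponsive) ≈ 0.8274.

0.8274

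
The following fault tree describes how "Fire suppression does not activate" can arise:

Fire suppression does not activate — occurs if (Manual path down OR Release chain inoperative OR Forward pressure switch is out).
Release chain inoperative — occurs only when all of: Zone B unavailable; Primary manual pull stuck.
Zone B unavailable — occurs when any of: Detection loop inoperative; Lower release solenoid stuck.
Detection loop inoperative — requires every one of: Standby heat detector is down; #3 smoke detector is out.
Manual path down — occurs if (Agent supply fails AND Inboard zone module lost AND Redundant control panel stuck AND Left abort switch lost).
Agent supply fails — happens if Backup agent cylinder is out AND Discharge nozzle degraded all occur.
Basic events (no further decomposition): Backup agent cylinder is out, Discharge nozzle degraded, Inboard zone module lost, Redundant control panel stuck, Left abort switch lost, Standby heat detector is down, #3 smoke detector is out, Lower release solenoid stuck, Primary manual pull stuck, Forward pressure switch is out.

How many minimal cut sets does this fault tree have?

Agent supply fails [AND]: one cut set from each child combined → 1 × 1 = 1 cut set(s).
Manual path down [AND]: one cut set from each child combined → 1 × 1 × 1 × 1 = 1 cut set(s).
Detection loop inoperative [AND]: one cut set from each child combined → 1 × 1 = 1 cut set(s).
Zone B unavailable [OR]: union of children's cut sets → 2 cut set(s).
Release chain inoperative [AND]: one cut set from each child combined → 2 × 1 = 2 cut set(s).
Fire suppression does not activate [OR]: union of children's cut sets → 4 cut set(s).
Minimal cut sets: {Backup agent cylinder is out, Discharge nozzle degraded, Inboard zone module lost, Left abort switch lost, Redundant control panel stuck}; {#3 smoke detector is out, Primary manual pull stuck, Standby heat detector is down}; {Lower release solenoid stuck, Primary manual pull stuck}; {Forward pressure switch is out}.

4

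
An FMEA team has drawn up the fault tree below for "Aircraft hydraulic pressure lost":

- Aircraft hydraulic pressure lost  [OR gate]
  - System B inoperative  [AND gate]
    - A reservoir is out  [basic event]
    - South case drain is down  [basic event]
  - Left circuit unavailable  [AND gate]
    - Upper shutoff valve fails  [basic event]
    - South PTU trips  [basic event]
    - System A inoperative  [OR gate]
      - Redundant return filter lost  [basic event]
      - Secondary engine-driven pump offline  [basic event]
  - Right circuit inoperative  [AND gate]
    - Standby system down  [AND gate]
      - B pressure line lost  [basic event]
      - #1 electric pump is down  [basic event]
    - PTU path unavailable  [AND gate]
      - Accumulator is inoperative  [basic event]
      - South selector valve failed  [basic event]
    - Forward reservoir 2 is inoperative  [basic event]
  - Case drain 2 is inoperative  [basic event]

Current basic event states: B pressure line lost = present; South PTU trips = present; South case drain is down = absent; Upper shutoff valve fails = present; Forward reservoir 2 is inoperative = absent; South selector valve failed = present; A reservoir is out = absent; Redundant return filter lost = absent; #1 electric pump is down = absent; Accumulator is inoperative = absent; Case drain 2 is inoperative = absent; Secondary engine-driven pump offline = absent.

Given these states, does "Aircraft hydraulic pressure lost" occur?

No

System B inoperative [AND]: A reservoir is out=not, South case drain is down=not → not all inputs occur → does not occur.
System A inoperative [OR]: Redundant return filter lost=not, Secondary engine-driven pump offline=not → no input occurs → does not occur.
Left circuit unavailable [AND]: Upper shutoff valve fails=occurs, South PTU trips=occurs, System A inoperative=not → not all inputs occur → does not occur.
Standby system down [AND]: B pressure line lost=occurs, #1 electric pump is down=not → not all inputs occur → does not occur.
PTU path unavailable [AND]: Accumulator is inoperative=not, South selector valve failed=occurs → not all inputs occur → does not occur.
Right circuit inoperative [AND]: Standby system down=not, PTU path unavailable=not, Forward reservoir 2 is inoperative=not → not all inputs occur → does not occur.
Aircraft hydraulic pressure lost [OR]: System B inoperative=not, Left circuit unavailable=not, Right circuit inoperative=not, Case drain 2 is inoperative=not → no input occurs → does not occur.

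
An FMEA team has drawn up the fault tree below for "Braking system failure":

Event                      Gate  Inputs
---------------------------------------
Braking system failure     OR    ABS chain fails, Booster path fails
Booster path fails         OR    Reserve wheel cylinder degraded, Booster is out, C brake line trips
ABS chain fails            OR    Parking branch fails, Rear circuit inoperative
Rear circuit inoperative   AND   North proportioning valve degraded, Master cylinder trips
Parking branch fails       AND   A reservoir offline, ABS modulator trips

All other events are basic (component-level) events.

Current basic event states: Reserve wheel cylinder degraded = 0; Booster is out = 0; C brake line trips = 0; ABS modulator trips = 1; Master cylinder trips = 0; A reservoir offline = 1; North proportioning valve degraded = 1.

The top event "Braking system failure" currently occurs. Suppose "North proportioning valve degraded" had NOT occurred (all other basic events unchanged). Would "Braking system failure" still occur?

Counterfactual: set "North proportioning valve degraded" to not occurred.
Parking branch fails [AND]: A reservoir offline=occurs, ABS modulator trips=occurs → all inputs occur → occurs.
Rear circuit inoperative [AND]: North proportioning valve degraded=not, Master cylinder trips=not → not all inputs occur → does not occur.
ABS chain fails [OR]: Parking branch fails=occurs, Rear circuit inoperative=not → at least one input occurs → occurs.
Booster path fails [OR]: Reserve wheel cylinder degraded=not, Booster is out=not, C brake line trips=not → no input occurs → does not occur.
Braking system failure [OR]: ABS chain fails=occurs, Booster path fails=not → at least one input occurs → occurs.

Yes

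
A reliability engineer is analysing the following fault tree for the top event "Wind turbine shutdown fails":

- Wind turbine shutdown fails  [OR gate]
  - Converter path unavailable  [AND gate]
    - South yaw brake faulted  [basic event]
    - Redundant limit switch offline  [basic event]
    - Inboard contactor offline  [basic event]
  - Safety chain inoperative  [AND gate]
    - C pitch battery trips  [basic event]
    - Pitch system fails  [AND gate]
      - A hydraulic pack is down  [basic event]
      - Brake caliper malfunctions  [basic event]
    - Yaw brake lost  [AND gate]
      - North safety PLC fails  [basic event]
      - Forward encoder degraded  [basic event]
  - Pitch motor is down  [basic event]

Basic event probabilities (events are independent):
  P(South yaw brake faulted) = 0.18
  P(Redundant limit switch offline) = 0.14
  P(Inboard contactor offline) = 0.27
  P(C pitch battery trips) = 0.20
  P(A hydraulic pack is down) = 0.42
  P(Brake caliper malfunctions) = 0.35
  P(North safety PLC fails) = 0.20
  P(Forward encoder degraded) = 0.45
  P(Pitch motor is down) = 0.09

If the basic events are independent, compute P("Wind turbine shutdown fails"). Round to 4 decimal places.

P(Converter path unavailable) [AND] = 0.18 × 0.14 × 0.27 = 0.006804
P(Pitch system fails) [AND] = 0.42 × 0.35 = 0.147000
P(Yaw brake lost) [AND] = 0.20 × 0.45 = 0.090000
P(Safety chain inoperative) [AND] = 0.20 × 0.147000 × 0.090000 = 0.002646
P(Wind turbine shutdown fails) [OR] = 1 − (1−0.006804) × (1−0.002646) × (1−0.09) = 0.098583
Rounded to 4 decimal places: P(Wind turbine shutdown fails) ≈ 0.0986.

0.0986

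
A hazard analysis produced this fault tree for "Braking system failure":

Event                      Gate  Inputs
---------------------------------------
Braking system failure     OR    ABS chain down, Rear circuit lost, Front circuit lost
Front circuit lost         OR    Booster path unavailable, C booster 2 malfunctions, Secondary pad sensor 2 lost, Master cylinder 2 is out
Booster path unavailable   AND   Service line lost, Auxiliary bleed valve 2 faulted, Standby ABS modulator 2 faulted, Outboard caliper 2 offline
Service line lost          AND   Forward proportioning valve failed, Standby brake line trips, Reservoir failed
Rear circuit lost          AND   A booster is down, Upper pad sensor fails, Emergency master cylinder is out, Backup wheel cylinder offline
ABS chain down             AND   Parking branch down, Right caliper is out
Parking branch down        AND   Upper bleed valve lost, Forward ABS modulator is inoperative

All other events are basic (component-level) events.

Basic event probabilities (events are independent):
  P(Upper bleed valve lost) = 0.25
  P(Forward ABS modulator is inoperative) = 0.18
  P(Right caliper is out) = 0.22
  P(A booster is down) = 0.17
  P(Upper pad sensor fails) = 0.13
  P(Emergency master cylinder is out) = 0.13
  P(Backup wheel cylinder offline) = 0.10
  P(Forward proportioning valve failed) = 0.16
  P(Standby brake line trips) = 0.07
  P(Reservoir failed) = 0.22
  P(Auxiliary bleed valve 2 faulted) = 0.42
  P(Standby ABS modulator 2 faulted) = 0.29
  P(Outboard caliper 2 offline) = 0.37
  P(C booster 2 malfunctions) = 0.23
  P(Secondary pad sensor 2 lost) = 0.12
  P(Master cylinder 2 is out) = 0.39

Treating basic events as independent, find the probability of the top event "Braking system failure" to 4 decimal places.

P(Parking branch down) [AND] = 0.25 × 0.18 = 0.045000
P(ABS chain down) [AND] = 0.045000 × 0.22 = 0.009900
P(Rear circuit lost) [AND] = 0.17 × 0.13 × 0.13 × 0.10 = 0.000287
P(Service line lost) [AND] = 0.16 × 0.07 × 0.22 = 0.002464
P(Booster path unavailable) [AND] = 0.002464 × 0.42 × 0.29 × 0.37 = 0.000111
P(Front circuit lost) [OR] = 1 − (1−0.000111) × (1−0.23) × (1−0.12) × (1−0.39) = 0.586710
P(Braking system failure) [OR] = 1 − (1−0.009900) × (1−0.000287) × (1−0.586710) = 0.590919
Rounded to 4 decimal places: P(Braking system failure) ≈ 0.5909.

0.5909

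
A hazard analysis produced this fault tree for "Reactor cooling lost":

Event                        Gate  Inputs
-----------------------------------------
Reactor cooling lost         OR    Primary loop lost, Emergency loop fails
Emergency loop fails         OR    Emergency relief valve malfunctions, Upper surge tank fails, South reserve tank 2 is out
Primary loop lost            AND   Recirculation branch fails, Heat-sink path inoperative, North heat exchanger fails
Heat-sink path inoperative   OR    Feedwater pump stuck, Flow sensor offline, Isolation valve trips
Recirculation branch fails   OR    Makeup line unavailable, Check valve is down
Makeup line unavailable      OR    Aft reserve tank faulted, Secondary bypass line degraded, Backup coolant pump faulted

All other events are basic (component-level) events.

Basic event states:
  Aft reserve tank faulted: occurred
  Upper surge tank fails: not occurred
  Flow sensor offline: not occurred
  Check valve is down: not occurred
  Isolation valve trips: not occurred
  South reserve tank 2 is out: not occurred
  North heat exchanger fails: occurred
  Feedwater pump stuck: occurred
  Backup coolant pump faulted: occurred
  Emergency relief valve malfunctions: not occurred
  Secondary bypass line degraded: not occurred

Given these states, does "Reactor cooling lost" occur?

Yes

Makeup line unavailable [OR]: Aft reserve tank faulted=occurs, Secondary bypass line degraded=not, Backup coolant pump faulted=occurs → at least one input occurs → occurs.
Recirculation branch fails [OR]: Makeup line unavailable=occurs, Check valve is down=not → at least one input occurs → occurs.
Heat-sink path inoperative [OR]: Feedwater pump stuck=occurs, Flow sensor offline=not, Isolation valve trips=not → at least one input occurs → occurs.
Primary loop lost [AND]: Recirculation branch fails=occurs, Heat-sink path inoperative=occurs, North heat exchanger fails=occurs → all inputs occur → occurs.
Emergency loop fails [OR]: Emergency relief valve malfunctions=not, Upper surge tank fails=not, South reserve tank 2 is out=not → no input occurs → does not occur.
Reactor cooling lost [OR]: Primary loop lost=occurs, Emergency loop fails=not → at least one input occurs → occurs.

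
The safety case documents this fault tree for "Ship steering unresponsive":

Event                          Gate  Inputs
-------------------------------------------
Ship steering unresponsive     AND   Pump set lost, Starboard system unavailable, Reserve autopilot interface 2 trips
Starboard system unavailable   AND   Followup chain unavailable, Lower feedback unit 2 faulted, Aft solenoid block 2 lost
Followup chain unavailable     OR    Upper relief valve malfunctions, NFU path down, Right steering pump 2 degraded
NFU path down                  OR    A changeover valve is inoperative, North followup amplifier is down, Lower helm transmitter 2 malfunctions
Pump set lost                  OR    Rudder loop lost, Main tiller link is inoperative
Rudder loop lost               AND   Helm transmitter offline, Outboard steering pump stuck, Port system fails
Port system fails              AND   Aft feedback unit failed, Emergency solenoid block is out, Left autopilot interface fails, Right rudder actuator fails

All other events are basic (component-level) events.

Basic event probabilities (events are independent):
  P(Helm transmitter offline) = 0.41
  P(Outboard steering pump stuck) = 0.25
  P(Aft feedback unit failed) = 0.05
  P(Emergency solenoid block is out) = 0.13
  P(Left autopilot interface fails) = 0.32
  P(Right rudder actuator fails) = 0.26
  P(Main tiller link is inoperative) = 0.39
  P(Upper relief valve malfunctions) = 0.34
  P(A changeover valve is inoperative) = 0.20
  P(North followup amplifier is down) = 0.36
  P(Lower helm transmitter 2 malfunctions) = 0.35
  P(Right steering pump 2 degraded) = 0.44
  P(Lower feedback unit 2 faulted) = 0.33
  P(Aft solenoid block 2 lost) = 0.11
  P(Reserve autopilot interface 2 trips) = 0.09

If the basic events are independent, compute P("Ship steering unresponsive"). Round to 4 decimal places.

0.0011

P(Port system fails) [AND] = 0.05 × 0.13 × 0.32 × 0.26 = 0.000541
P(Rudder loop lost) [AND] = 0.41 × 0.25 × 0.000541 = 0.000055
P(Pump set lost) [OR] = 1 − (1−0.000055) × (1−0.39) = 0.390034
P(NFU path down) [OR] = 1 − (1−0.20) × (1−0.36) × (1−0.35) = 0.667200
P(Followup chain unavailable) [OR] = 1 − (1−0.34) × (1−0.667200) × (1−0.44) = 0.876997
P(Starboard system unavailable) [AND] = 0.876997 × 0.33 × 0.11 = 0.031835
P(Ship steering unresponsive) [AND] = 0.390034 × 0.031835 × 0.09 = 0.001118
Rounded to 4 decimal places: P(Ship steering unresponsive) ≈ 0.0011.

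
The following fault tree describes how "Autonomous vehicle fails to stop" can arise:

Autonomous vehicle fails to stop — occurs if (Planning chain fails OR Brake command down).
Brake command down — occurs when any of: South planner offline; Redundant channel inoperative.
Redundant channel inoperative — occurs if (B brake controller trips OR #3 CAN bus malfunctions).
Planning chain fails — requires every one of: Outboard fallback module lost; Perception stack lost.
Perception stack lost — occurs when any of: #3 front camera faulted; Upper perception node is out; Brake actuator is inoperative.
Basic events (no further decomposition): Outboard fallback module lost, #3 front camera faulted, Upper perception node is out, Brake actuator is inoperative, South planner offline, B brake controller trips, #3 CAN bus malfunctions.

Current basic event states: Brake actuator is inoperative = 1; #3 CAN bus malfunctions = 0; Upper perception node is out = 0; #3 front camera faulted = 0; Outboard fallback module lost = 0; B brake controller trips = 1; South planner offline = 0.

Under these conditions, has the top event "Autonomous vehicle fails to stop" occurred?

Perception stack lost [OR]: #3 front camera faulted=not, Upper perception node is out=not, Brake actuator is inoperative=occurs → at least one input occurs → occurs.
Planning chain fails [AND]: Outboard fallback module lost=not, Perception stack lost=occurs → not all inputs occur → does not occur.
Redundant channel inoperative [OR]: B brake controller trips=occurs, #3 CAN bus malfunctions=not → at least one input occurs → occurs.
Brake command down [OR]: South planner offline=not, Redundant channel inoperative=occurs → at least one input occurs → occurs.
Autonomous vehicle fails to stop [OR]: Planning chain fails=not, Brake command down=occurs → at least one input occurs → occurs.

Yes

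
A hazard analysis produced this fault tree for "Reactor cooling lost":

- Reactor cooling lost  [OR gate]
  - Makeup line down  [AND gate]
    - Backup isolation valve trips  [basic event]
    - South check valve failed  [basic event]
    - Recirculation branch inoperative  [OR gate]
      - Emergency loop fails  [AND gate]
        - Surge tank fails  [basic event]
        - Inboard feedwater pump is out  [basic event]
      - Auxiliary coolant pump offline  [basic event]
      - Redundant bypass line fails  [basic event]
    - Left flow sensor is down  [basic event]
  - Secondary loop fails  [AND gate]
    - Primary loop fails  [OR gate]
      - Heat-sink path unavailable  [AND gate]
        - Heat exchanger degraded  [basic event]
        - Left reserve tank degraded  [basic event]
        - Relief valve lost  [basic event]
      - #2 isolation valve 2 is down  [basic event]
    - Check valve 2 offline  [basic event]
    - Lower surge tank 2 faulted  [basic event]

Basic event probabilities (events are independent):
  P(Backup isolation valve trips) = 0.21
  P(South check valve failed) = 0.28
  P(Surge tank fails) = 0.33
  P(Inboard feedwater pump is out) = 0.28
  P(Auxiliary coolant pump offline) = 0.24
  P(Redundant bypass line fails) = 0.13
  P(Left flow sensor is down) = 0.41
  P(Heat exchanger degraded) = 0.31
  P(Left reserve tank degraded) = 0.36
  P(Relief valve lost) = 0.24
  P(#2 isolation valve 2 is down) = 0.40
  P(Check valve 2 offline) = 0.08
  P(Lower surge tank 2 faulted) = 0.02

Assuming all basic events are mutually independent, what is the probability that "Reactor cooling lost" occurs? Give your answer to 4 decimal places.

0.0103

P(Emergency loop fails) [AND] = 0.33 × 0.28 = 0.092400
P(Recirculation branch inoperative) [OR] = 1 − (1−0.092400) × (1−0.24) × (1−0.13) = 0.399895
P(Makeup line down) [AND] = 0.21 × 0.28 × 0.399895 × 0.41 = 0.009641
P(Heat-sink path unavailable) [AND] = 0.31 × 0.36 × 0.24 = 0.026784
P(Primary loop fails) [OR] = 1 − (1−0.026784) × (1−0.40) = 0.416070
P(Secondary loop fails) [AND] = 0.416070 × 0.08 × 0.02 = 0.000666
P(Reactor cooling lost) [OR] = 1 − (1−0.009641) × (1−0.000666) = 0.010301
Rounded to 4 decimal places: P(Reactor cooling lost) ≈ 0.0103.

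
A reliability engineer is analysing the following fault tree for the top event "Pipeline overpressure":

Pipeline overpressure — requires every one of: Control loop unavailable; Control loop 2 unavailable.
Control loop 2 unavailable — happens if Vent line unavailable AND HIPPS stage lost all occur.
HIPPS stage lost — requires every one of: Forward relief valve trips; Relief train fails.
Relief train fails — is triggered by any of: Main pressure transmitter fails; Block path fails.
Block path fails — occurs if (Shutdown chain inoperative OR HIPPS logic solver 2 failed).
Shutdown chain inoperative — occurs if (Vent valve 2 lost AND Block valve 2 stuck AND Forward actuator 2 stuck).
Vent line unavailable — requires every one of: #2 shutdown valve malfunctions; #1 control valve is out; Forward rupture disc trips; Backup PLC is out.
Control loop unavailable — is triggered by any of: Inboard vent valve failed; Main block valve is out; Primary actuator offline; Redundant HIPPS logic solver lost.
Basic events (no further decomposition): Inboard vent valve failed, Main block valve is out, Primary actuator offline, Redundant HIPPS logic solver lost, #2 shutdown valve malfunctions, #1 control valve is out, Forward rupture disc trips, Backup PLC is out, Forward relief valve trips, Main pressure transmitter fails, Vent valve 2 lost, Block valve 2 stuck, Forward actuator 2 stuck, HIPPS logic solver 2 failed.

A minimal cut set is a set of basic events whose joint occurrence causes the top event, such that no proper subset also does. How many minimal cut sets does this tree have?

12

Control loop unavailable [OR]: union of children's cut sets → 4 cut set(s).
Vent line unavailable [AND]: one cut set from each child combined → 1 × 1 × 1 × 1 = 1 cut set(s).
Shutdown chain inoperative [AND]: one cut set from each child combined → 1 × 1 × 1 = 1 cut set(s).
Block path fails [OR]: union of children's cut sets → 2 cut set(s).
Relief train fails [OR]: union of children's cut sets → 3 cut set(s).
HIPPS stage lost [AND]: one cut set from each child combined → 1 × 3 = 3 cut set(s).
Control loop 2 unavailable [AND]: one cut set from each child combined → 1 × 3 = 3 cut set(s).
Pipeline overpressure [AND]: one cut set from each child combined → 4 × 3 = 12 cut set(s).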